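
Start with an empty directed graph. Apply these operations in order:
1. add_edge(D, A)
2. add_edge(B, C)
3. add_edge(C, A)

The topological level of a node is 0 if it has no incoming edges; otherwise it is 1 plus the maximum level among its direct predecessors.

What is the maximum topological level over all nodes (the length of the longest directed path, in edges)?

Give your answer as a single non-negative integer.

Op 1: add_edge(D, A). Edges now: 1
Op 2: add_edge(B, C). Edges now: 2
Op 3: add_edge(C, A). Edges now: 3
Compute levels (Kahn BFS):
  sources (in-degree 0): B, D
  process B: level=0
    B->C: in-degree(C)=0, level(C)=1, enqueue
  process D: level=0
    D->A: in-degree(A)=1, level(A)>=1
  process C: level=1
    C->A: in-degree(A)=0, level(A)=2, enqueue
  process A: level=2
All levels: A:2, B:0, C:1, D:0
max level = 2

Answer: 2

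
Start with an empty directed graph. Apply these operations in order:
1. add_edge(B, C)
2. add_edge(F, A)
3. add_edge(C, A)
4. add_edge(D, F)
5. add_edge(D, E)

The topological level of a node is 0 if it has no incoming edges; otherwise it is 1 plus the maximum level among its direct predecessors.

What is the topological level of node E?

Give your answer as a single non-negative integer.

Answer: 1

Derivation:
Op 1: add_edge(B, C). Edges now: 1
Op 2: add_edge(F, A). Edges now: 2
Op 3: add_edge(C, A). Edges now: 3
Op 4: add_edge(D, F). Edges now: 4
Op 5: add_edge(D, E). Edges now: 5
Compute levels (Kahn BFS):
  sources (in-degree 0): B, D
  process B: level=0
    B->C: in-degree(C)=0, level(C)=1, enqueue
  process D: level=0
    D->E: in-degree(E)=0, level(E)=1, enqueue
    D->F: in-degree(F)=0, level(F)=1, enqueue
  process C: level=1
    C->A: in-degree(A)=1, level(A)>=2
  process E: level=1
  process F: level=1
    F->A: in-degree(A)=0, level(A)=2, enqueue
  process A: level=2
All levels: A:2, B:0, C:1, D:0, E:1, F:1
level(E) = 1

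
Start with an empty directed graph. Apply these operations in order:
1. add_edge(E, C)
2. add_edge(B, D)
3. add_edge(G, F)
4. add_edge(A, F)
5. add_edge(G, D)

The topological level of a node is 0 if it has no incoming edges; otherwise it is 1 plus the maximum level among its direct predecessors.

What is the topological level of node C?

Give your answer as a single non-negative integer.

Op 1: add_edge(E, C). Edges now: 1
Op 2: add_edge(B, D). Edges now: 2
Op 3: add_edge(G, F). Edges now: 3
Op 4: add_edge(A, F). Edges now: 4
Op 5: add_edge(G, D). Edges now: 5
Compute levels (Kahn BFS):
  sources (in-degree 0): A, B, E, G
  process A: level=0
    A->F: in-degree(F)=1, level(F)>=1
  process B: level=0
    B->D: in-degree(D)=1, level(D)>=1
  process E: level=0
    E->C: in-degree(C)=0, level(C)=1, enqueue
  process G: level=0
    G->D: in-degree(D)=0, level(D)=1, enqueue
    G->F: in-degree(F)=0, level(F)=1, enqueue
  process C: level=1
  process D: level=1
  process F: level=1
All levels: A:0, B:0, C:1, D:1, E:0, F:1, G:0
level(C) = 1

Answer: 1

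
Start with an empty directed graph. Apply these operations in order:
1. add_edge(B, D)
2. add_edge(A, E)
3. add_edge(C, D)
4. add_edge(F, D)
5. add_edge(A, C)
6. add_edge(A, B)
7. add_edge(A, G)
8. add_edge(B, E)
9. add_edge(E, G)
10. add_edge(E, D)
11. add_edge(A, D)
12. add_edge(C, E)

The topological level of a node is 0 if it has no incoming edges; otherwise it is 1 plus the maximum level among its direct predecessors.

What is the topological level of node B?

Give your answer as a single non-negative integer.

Answer: 1

Derivation:
Op 1: add_edge(B, D). Edges now: 1
Op 2: add_edge(A, E). Edges now: 2
Op 3: add_edge(C, D). Edges now: 3
Op 4: add_edge(F, D). Edges now: 4
Op 5: add_edge(A, C). Edges now: 5
Op 6: add_edge(A, B). Edges now: 6
Op 7: add_edge(A, G). Edges now: 7
Op 8: add_edge(B, E). Edges now: 8
Op 9: add_edge(E, G). Edges now: 9
Op 10: add_edge(E, D). Edges now: 10
Op 11: add_edge(A, D). Edges now: 11
Op 12: add_edge(C, E). Edges now: 12
Compute levels (Kahn BFS):
  sources (in-degree 0): A, F
  process A: level=0
    A->B: in-degree(B)=0, level(B)=1, enqueue
    A->C: in-degree(C)=0, level(C)=1, enqueue
    A->D: in-degree(D)=4, level(D)>=1
    A->E: in-degree(E)=2, level(E)>=1
    A->G: in-degree(G)=1, level(G)>=1
  process F: level=0
    F->D: in-degree(D)=3, level(D)>=1
  process B: level=1
    B->D: in-degree(D)=2, level(D)>=2
    B->E: in-degree(E)=1, level(E)>=2
  process C: level=1
    C->D: in-degree(D)=1, level(D)>=2
    C->E: in-degree(E)=0, level(E)=2, enqueue
  process E: level=2
    E->D: in-degree(D)=0, level(D)=3, enqueue
    E->G: in-degree(G)=0, level(G)=3, enqueue
  process D: level=3
  process G: level=3
All levels: A:0, B:1, C:1, D:3, E:2, F:0, G:3
level(B) = 1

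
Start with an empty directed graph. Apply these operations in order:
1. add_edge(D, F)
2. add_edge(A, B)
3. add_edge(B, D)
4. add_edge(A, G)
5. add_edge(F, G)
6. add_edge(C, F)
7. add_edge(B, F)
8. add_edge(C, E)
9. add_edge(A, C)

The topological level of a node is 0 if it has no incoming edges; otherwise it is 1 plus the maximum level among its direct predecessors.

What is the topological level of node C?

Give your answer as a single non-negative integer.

Answer: 1

Derivation:
Op 1: add_edge(D, F). Edges now: 1
Op 2: add_edge(A, B). Edges now: 2
Op 3: add_edge(B, D). Edges now: 3
Op 4: add_edge(A, G). Edges now: 4
Op 5: add_edge(F, G). Edges now: 5
Op 6: add_edge(C, F). Edges now: 6
Op 7: add_edge(B, F). Edges now: 7
Op 8: add_edge(C, E). Edges now: 8
Op 9: add_edge(A, C). Edges now: 9
Compute levels (Kahn BFS):
  sources (in-degree 0): A
  process A: level=0
    A->B: in-degree(B)=0, level(B)=1, enqueue
    A->C: in-degree(C)=0, level(C)=1, enqueue
    A->G: in-degree(G)=1, level(G)>=1
  process B: level=1
    B->D: in-degree(D)=0, level(D)=2, enqueue
    B->F: in-degree(F)=2, level(F)>=2
  process C: level=1
    C->E: in-degree(E)=0, level(E)=2, enqueue
    C->F: in-degree(F)=1, level(F)>=2
  process D: level=2
    D->F: in-degree(F)=0, level(F)=3, enqueue
  process E: level=2
  process F: level=3
    F->G: in-degree(G)=0, level(G)=4, enqueue
  process G: level=4
All levels: A:0, B:1, C:1, D:2, E:2, F:3, G:4
level(C) = 1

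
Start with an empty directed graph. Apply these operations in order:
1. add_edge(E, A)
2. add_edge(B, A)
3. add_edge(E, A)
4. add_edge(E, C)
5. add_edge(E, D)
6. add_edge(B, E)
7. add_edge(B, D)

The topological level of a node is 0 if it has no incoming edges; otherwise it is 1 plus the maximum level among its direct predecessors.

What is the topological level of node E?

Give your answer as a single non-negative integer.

Answer: 1

Derivation:
Op 1: add_edge(E, A). Edges now: 1
Op 2: add_edge(B, A). Edges now: 2
Op 3: add_edge(E, A) (duplicate, no change). Edges now: 2
Op 4: add_edge(E, C). Edges now: 3
Op 5: add_edge(E, D). Edges now: 4
Op 6: add_edge(B, E). Edges now: 5
Op 7: add_edge(B, D). Edges now: 6
Compute levels (Kahn BFS):
  sources (in-degree 0): B
  process B: level=0
    B->A: in-degree(A)=1, level(A)>=1
    B->D: in-degree(D)=1, level(D)>=1
    B->E: in-degree(E)=0, level(E)=1, enqueue
  process E: level=1
    E->A: in-degree(A)=0, level(A)=2, enqueue
    E->C: in-degree(C)=0, level(C)=2, enqueue
    E->D: in-degree(D)=0, level(D)=2, enqueue
  process A: level=2
  process C: level=2
  process D: level=2
All levels: A:2, B:0, C:2, D:2, E:1
level(E) = 1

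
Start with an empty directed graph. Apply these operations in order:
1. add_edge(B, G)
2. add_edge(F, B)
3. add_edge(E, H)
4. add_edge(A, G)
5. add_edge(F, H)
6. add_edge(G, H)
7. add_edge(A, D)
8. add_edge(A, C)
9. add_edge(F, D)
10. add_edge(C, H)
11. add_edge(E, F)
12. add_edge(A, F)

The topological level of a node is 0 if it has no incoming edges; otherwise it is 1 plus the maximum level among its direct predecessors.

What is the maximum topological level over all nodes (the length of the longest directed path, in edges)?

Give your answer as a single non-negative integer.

Answer: 4

Derivation:
Op 1: add_edge(B, G). Edges now: 1
Op 2: add_edge(F, B). Edges now: 2
Op 3: add_edge(E, H). Edges now: 3
Op 4: add_edge(A, G). Edges now: 4
Op 5: add_edge(F, H). Edges now: 5
Op 6: add_edge(G, H). Edges now: 6
Op 7: add_edge(A, D). Edges now: 7
Op 8: add_edge(A, C). Edges now: 8
Op 9: add_edge(F, D). Edges now: 9
Op 10: add_edge(C, H). Edges now: 10
Op 11: add_edge(E, F). Edges now: 11
Op 12: add_edge(A, F). Edges now: 12
Compute levels (Kahn BFS):
  sources (in-degree 0): A, E
  process A: level=0
    A->C: in-degree(C)=0, level(C)=1, enqueue
    A->D: in-degree(D)=1, level(D)>=1
    A->F: in-degree(F)=1, level(F)>=1
    A->G: in-degree(G)=1, level(G)>=1
  process E: level=0
    E->F: in-degree(F)=0, level(F)=1, enqueue
    E->H: in-degree(H)=3, level(H)>=1
  process C: level=1
    C->H: in-degree(H)=2, level(H)>=2
  process F: level=1
    F->B: in-degree(B)=0, level(B)=2, enqueue
    F->D: in-degree(D)=0, level(D)=2, enqueue
    F->H: in-degree(H)=1, level(H)>=2
  process B: level=2
    B->G: in-degree(G)=0, level(G)=3, enqueue
  process D: level=2
  process G: level=3
    G->H: in-degree(H)=0, level(H)=4, enqueue
  process H: level=4
All levels: A:0, B:2, C:1, D:2, E:0, F:1, G:3, H:4
max level = 4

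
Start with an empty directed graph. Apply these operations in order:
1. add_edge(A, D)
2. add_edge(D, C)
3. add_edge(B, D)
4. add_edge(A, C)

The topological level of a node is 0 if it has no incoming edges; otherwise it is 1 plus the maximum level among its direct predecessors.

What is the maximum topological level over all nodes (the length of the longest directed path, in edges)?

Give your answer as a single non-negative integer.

Op 1: add_edge(A, D). Edges now: 1
Op 2: add_edge(D, C). Edges now: 2
Op 3: add_edge(B, D). Edges now: 3
Op 4: add_edge(A, C). Edges now: 4
Compute levels (Kahn BFS):
  sources (in-degree 0): A, B
  process A: level=0
    A->C: in-degree(C)=1, level(C)>=1
    A->D: in-degree(D)=1, level(D)>=1
  process B: level=0
    B->D: in-degree(D)=0, level(D)=1, enqueue
  process D: level=1
    D->C: in-degree(C)=0, level(C)=2, enqueue
  process C: level=2
All levels: A:0, B:0, C:2, D:1
max level = 2

Answer: 2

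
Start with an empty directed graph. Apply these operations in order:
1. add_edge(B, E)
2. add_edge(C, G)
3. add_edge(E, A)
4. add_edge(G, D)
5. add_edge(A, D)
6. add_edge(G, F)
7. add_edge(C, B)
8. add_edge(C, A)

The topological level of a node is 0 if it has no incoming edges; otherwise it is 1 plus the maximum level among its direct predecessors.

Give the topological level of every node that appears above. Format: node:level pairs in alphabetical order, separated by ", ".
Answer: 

Answer: A:3, B:1, C:0, D:4, E:2, F:2, G:1

Derivation:
Op 1: add_edge(B, E). Edges now: 1
Op 2: add_edge(C, G). Edges now: 2
Op 3: add_edge(E, A). Edges now: 3
Op 4: add_edge(G, D). Edges now: 4
Op 5: add_edge(A, D). Edges now: 5
Op 6: add_edge(G, F). Edges now: 6
Op 7: add_edge(C, B). Edges now: 7
Op 8: add_edge(C, A). Edges now: 8
Compute levels (Kahn BFS):
  sources (in-degree 0): C
  process C: level=0
    C->A: in-degree(A)=1, level(A)>=1
    C->B: in-degree(B)=0, level(B)=1, enqueue
    C->G: in-degree(G)=0, level(G)=1, enqueue
  process B: level=1
    B->E: in-degree(E)=0, level(E)=2, enqueue
  process G: level=1
    G->D: in-degree(D)=1, level(D)>=2
    G->F: in-degree(F)=0, level(F)=2, enqueue
  process E: level=2
    E->A: in-degree(A)=0, level(A)=3, enqueue
  process F: level=2
  process A: level=3
    A->D: in-degree(D)=0, level(D)=4, enqueue
  process D: level=4
All levels: A:3, B:1, C:0, D:4, E:2, F:2, G:1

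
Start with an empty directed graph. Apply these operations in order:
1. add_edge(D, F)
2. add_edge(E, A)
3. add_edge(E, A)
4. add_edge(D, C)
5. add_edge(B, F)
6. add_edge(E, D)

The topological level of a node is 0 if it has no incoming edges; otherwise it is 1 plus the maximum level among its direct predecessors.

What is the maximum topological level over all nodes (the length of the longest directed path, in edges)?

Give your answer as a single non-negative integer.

Op 1: add_edge(D, F). Edges now: 1
Op 2: add_edge(E, A). Edges now: 2
Op 3: add_edge(E, A) (duplicate, no change). Edges now: 2
Op 4: add_edge(D, C). Edges now: 3
Op 5: add_edge(B, F). Edges now: 4
Op 6: add_edge(E, D). Edges now: 5
Compute levels (Kahn BFS):
  sources (in-degree 0): B, E
  process B: level=0
    B->F: in-degree(F)=1, level(F)>=1
  process E: level=0
    E->A: in-degree(A)=0, level(A)=1, enqueue
    E->D: in-degree(D)=0, level(D)=1, enqueue
  process A: level=1
  process D: level=1
    D->C: in-degree(C)=0, level(C)=2, enqueue
    D->F: in-degree(F)=0, level(F)=2, enqueue
  process C: level=2
  process F: level=2
All levels: A:1, B:0, C:2, D:1, E:0, F:2
max level = 2

Answer: 2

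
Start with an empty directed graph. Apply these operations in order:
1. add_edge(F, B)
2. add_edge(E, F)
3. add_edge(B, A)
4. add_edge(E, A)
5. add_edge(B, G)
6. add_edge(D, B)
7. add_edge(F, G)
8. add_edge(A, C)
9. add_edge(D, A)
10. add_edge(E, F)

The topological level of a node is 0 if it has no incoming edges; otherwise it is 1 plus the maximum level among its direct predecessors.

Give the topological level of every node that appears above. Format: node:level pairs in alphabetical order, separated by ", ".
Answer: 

Answer: A:3, B:2, C:4, D:0, E:0, F:1, G:3

Derivation:
Op 1: add_edge(F, B). Edges now: 1
Op 2: add_edge(E, F). Edges now: 2
Op 3: add_edge(B, A). Edges now: 3
Op 4: add_edge(E, A). Edges now: 4
Op 5: add_edge(B, G). Edges now: 5
Op 6: add_edge(D, B). Edges now: 6
Op 7: add_edge(F, G). Edges now: 7
Op 8: add_edge(A, C). Edges now: 8
Op 9: add_edge(D, A). Edges now: 9
Op 10: add_edge(E, F) (duplicate, no change). Edges now: 9
Compute levels (Kahn BFS):
  sources (in-degree 0): D, E
  process D: level=0
    D->A: in-degree(A)=2, level(A)>=1
    D->B: in-degree(B)=1, level(B)>=1
  process E: level=0
    E->A: in-degree(A)=1, level(A)>=1
    E->F: in-degree(F)=0, level(F)=1, enqueue
  process F: level=1
    F->B: in-degree(B)=0, level(B)=2, enqueue
    F->G: in-degree(G)=1, level(G)>=2
  process B: level=2
    B->A: in-degree(A)=0, level(A)=3, enqueue
    B->G: in-degree(G)=0, level(G)=3, enqueue
  process A: level=3
    A->C: in-degree(C)=0, level(C)=4, enqueue
  process G: level=3
  process C: level=4
All levels: A:3, B:2, C:4, D:0, E:0, F:1, G:3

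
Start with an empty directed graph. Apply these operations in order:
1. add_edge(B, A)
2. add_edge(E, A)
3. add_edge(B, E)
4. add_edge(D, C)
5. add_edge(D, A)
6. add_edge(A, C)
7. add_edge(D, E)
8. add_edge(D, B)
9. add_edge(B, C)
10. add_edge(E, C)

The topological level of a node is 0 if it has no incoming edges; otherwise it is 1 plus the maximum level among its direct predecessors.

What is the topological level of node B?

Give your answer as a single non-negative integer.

Answer: 1

Derivation:
Op 1: add_edge(B, A). Edges now: 1
Op 2: add_edge(E, A). Edges now: 2
Op 3: add_edge(B, E). Edges now: 3
Op 4: add_edge(D, C). Edges now: 4
Op 5: add_edge(D, A). Edges now: 5
Op 6: add_edge(A, C). Edges now: 6
Op 7: add_edge(D, E). Edges now: 7
Op 8: add_edge(D, B). Edges now: 8
Op 9: add_edge(B, C). Edges now: 9
Op 10: add_edge(E, C). Edges now: 10
Compute levels (Kahn BFS):
  sources (in-degree 0): D
  process D: level=0
    D->A: in-degree(A)=2, level(A)>=1
    D->B: in-degree(B)=0, level(B)=1, enqueue
    D->C: in-degree(C)=3, level(C)>=1
    D->E: in-degree(E)=1, level(E)>=1
  process B: level=1
    B->A: in-degree(A)=1, level(A)>=2
    B->C: in-degree(C)=2, level(C)>=2
    B->E: in-degree(E)=0, level(E)=2, enqueue
  process E: level=2
    E->A: in-degree(A)=0, level(A)=3, enqueue
    E->C: in-degree(C)=1, level(C)>=3
  process A: level=3
    A->C: in-degree(C)=0, level(C)=4, enqueue
  process C: level=4
All levels: A:3, B:1, C:4, D:0, E:2
level(B) = 1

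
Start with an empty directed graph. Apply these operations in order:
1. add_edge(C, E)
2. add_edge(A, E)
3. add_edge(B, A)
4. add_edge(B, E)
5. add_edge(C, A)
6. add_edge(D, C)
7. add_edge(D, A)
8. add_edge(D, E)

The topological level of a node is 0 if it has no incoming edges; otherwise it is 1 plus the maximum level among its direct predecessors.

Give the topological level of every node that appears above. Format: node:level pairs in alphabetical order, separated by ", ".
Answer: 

Answer: A:2, B:0, C:1, D:0, E:3

Derivation:
Op 1: add_edge(C, E). Edges now: 1
Op 2: add_edge(A, E). Edges now: 2
Op 3: add_edge(B, A). Edges now: 3
Op 4: add_edge(B, E). Edges now: 4
Op 5: add_edge(C, A). Edges now: 5
Op 6: add_edge(D, C). Edges now: 6
Op 7: add_edge(D, A). Edges now: 7
Op 8: add_edge(D, E). Edges now: 8
Compute levels (Kahn BFS):
  sources (in-degree 0): B, D
  process B: level=0
    B->A: in-degree(A)=2, level(A)>=1
    B->E: in-degree(E)=3, level(E)>=1
  process D: level=0
    D->A: in-degree(A)=1, level(A)>=1
    D->C: in-degree(C)=0, level(C)=1, enqueue
    D->E: in-degree(E)=2, level(E)>=1
  process C: level=1
    C->A: in-degree(A)=0, level(A)=2, enqueue
    C->E: in-degree(E)=1, level(E)>=2
  process A: level=2
    A->E: in-degree(E)=0, level(E)=3, enqueue
  process E: level=3
All levels: A:2, B:0, C:1, D:0, E:3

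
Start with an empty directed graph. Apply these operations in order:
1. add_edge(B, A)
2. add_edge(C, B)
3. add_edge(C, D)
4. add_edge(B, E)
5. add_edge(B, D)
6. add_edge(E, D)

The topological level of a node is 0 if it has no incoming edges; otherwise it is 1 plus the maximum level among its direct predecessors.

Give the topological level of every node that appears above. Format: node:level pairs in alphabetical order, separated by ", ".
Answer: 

Op 1: add_edge(B, A). Edges now: 1
Op 2: add_edge(C, B). Edges now: 2
Op 3: add_edge(C, D). Edges now: 3
Op 4: add_edge(B, E). Edges now: 4
Op 5: add_edge(B, D). Edges now: 5
Op 6: add_edge(E, D). Edges now: 6
Compute levels (Kahn BFS):
  sources (in-degree 0): C
  process C: level=0
    C->B: in-degree(B)=0, level(B)=1, enqueue
    C->D: in-degree(D)=2, level(D)>=1
  process B: level=1
    B->A: in-degree(A)=0, level(A)=2, enqueue
    B->D: in-degree(D)=1, level(D)>=2
    B->E: in-degree(E)=0, level(E)=2, enqueue
  process A: level=2
  process E: level=2
    E->D: in-degree(D)=0, level(D)=3, enqueue
  process D: level=3
All levels: A:2, B:1, C:0, D:3, E:2

Answer: A:2, B:1, C:0, D:3, E:2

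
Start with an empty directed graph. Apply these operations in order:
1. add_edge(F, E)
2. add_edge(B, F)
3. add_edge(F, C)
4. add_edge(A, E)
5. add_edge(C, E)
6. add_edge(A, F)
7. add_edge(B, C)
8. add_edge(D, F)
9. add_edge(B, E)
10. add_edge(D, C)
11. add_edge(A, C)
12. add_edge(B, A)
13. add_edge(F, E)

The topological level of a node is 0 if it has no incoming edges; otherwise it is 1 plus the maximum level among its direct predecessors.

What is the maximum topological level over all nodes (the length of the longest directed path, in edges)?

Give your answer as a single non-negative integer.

Op 1: add_edge(F, E). Edges now: 1
Op 2: add_edge(B, F). Edges now: 2
Op 3: add_edge(F, C). Edges now: 3
Op 4: add_edge(A, E). Edges now: 4
Op 5: add_edge(C, E). Edges now: 5
Op 6: add_edge(A, F). Edges now: 6
Op 7: add_edge(B, C). Edges now: 7
Op 8: add_edge(D, F). Edges now: 8
Op 9: add_edge(B, E). Edges now: 9
Op 10: add_edge(D, C). Edges now: 10
Op 11: add_edge(A, C). Edges now: 11
Op 12: add_edge(B, A). Edges now: 12
Op 13: add_edge(F, E) (duplicate, no change). Edges now: 12
Compute levels (Kahn BFS):
  sources (in-degree 0): B, D
  process B: level=0
    B->A: in-degree(A)=0, level(A)=1, enqueue
    B->C: in-degree(C)=3, level(C)>=1
    B->E: in-degree(E)=3, level(E)>=1
    B->F: in-degree(F)=2, level(F)>=1
  process D: level=0
    D->C: in-degree(C)=2, level(C)>=1
    D->F: in-degree(F)=1, level(F)>=1
  process A: level=1
    A->C: in-degree(C)=1, level(C)>=2
    A->E: in-degree(E)=2, level(E)>=2
    A->F: in-degree(F)=0, level(F)=2, enqueue
  process F: level=2
    F->C: in-degree(C)=0, level(C)=3, enqueue
    F->E: in-degree(E)=1, level(E)>=3
  process C: level=3
    C->E: in-degree(E)=0, level(E)=4, enqueue
  process E: level=4
All levels: A:1, B:0, C:3, D:0, E:4, F:2
max level = 4

Answer: 4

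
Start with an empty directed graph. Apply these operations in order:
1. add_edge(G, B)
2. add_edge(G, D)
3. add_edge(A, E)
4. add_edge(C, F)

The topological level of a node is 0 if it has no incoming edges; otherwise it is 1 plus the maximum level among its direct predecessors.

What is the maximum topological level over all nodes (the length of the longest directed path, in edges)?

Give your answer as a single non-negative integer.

Answer: 1

Derivation:
Op 1: add_edge(G, B). Edges now: 1
Op 2: add_edge(G, D). Edges now: 2
Op 3: add_edge(A, E). Edges now: 3
Op 4: add_edge(C, F). Edges now: 4
Compute levels (Kahn BFS):
  sources (in-degree 0): A, C, G
  process A: level=0
    A->E: in-degree(E)=0, level(E)=1, enqueue
  process C: level=0
    C->F: in-degree(F)=0, level(F)=1, enqueue
  process G: level=0
    G->B: in-degree(B)=0, level(B)=1, enqueue
    G->D: in-degree(D)=0, level(D)=1, enqueue
  process E: level=1
  process F: level=1
  process B: level=1
  process D: level=1
All levels: A:0, B:1, C:0, D:1, E:1, F:1, G:0
max level = 1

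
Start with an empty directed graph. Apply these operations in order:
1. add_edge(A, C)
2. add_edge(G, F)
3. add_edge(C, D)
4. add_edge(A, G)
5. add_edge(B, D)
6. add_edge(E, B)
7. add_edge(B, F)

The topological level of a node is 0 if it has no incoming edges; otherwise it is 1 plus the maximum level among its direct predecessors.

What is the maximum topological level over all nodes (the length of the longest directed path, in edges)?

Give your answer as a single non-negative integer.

Op 1: add_edge(A, C). Edges now: 1
Op 2: add_edge(G, F). Edges now: 2
Op 3: add_edge(C, D). Edges now: 3
Op 4: add_edge(A, G). Edges now: 4
Op 5: add_edge(B, D). Edges now: 5
Op 6: add_edge(E, B). Edges now: 6
Op 7: add_edge(B, F). Edges now: 7
Compute levels (Kahn BFS):
  sources (in-degree 0): A, E
  process A: level=0
    A->C: in-degree(C)=0, level(C)=1, enqueue
    A->G: in-degree(G)=0, level(G)=1, enqueue
  process E: level=0
    E->B: in-degree(B)=0, level(B)=1, enqueue
  process C: level=1
    C->D: in-degree(D)=1, level(D)>=2
  process G: level=1
    G->F: in-degree(F)=1, level(F)>=2
  process B: level=1
    B->D: in-degree(D)=0, level(D)=2, enqueue
    B->F: in-degree(F)=0, level(F)=2, enqueue
  process D: level=2
  process F: level=2
All levels: A:0, B:1, C:1, D:2, E:0, F:2, G:1
max level = 2

Answer: 2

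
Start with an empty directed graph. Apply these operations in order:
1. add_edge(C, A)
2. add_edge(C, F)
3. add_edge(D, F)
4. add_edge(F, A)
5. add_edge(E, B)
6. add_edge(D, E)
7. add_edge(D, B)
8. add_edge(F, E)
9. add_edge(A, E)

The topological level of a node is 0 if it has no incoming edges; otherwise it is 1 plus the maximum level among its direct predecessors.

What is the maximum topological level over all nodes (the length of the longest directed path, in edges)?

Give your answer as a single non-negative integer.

Answer: 4

Derivation:
Op 1: add_edge(C, A). Edges now: 1
Op 2: add_edge(C, F). Edges now: 2
Op 3: add_edge(D, F). Edges now: 3
Op 4: add_edge(F, A). Edges now: 4
Op 5: add_edge(E, B). Edges now: 5
Op 6: add_edge(D, E). Edges now: 6
Op 7: add_edge(D, B). Edges now: 7
Op 8: add_edge(F, E). Edges now: 8
Op 9: add_edge(A, E). Edges now: 9
Compute levels (Kahn BFS):
  sources (in-degree 0): C, D
  process C: level=0
    C->A: in-degree(A)=1, level(A)>=1
    C->F: in-degree(F)=1, level(F)>=1
  process D: level=0
    D->B: in-degree(B)=1, level(B)>=1
    D->E: in-degree(E)=2, level(E)>=1
    D->F: in-degree(F)=0, level(F)=1, enqueue
  process F: level=1
    F->A: in-degree(A)=0, level(A)=2, enqueue
    F->E: in-degree(E)=1, level(E)>=2
  process A: level=2
    A->E: in-degree(E)=0, level(E)=3, enqueue
  process E: level=3
    E->B: in-degree(B)=0, level(B)=4, enqueue
  process B: level=4
All levels: A:2, B:4, C:0, D:0, E:3, F:1
max level = 4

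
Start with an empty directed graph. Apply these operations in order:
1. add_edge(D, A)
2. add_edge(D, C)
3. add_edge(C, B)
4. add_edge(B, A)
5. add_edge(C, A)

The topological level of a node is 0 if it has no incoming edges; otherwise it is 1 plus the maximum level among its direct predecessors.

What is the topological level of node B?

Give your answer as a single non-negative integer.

Op 1: add_edge(D, A). Edges now: 1
Op 2: add_edge(D, C). Edges now: 2
Op 3: add_edge(C, B). Edges now: 3
Op 4: add_edge(B, A). Edges now: 4
Op 5: add_edge(C, A). Edges now: 5
Compute levels (Kahn BFS):
  sources (in-degree 0): D
  process D: level=0
    D->A: in-degree(A)=2, level(A)>=1
    D->C: in-degree(C)=0, level(C)=1, enqueue
  process C: level=1
    C->A: in-degree(A)=1, level(A)>=2
    C->B: in-degree(B)=0, level(B)=2, enqueue
  process B: level=2
    B->A: in-degree(A)=0, level(A)=3, enqueue
  process A: level=3
All levels: A:3, B:2, C:1, D:0
level(B) = 2

Answer: 2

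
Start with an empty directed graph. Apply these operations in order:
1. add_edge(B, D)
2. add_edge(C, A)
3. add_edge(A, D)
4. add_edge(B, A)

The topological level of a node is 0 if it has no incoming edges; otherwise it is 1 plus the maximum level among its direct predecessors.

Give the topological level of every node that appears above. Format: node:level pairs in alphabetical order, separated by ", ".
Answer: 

Op 1: add_edge(B, D). Edges now: 1
Op 2: add_edge(C, A). Edges now: 2
Op 3: add_edge(A, D). Edges now: 3
Op 4: add_edge(B, A). Edges now: 4
Compute levels (Kahn BFS):
  sources (in-degree 0): B, C
  process B: level=0
    B->A: in-degree(A)=1, level(A)>=1
    B->D: in-degree(D)=1, level(D)>=1
  process C: level=0
    C->A: in-degree(A)=0, level(A)=1, enqueue
  process A: level=1
    A->D: in-degree(D)=0, level(D)=2, enqueue
  process D: level=2
All levels: A:1, B:0, C:0, D:2

Answer: A:1, B:0, C:0, D:2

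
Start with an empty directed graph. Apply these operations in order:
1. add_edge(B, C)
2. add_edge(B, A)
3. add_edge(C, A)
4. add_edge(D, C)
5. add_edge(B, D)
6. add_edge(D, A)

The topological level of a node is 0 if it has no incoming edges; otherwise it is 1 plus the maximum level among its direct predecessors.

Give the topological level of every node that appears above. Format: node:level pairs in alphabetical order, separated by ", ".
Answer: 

Op 1: add_edge(B, C). Edges now: 1
Op 2: add_edge(B, A). Edges now: 2
Op 3: add_edge(C, A). Edges now: 3
Op 4: add_edge(D, C). Edges now: 4
Op 5: add_edge(B, D). Edges now: 5
Op 6: add_edge(D, A). Edges now: 6
Compute levels (Kahn BFS):
  sources (in-degree 0): B
  process B: level=0
    B->A: in-degree(A)=2, level(A)>=1
    B->C: in-degree(C)=1, level(C)>=1
    B->D: in-degree(D)=0, level(D)=1, enqueue
  process D: level=1
    D->A: in-degree(A)=1, level(A)>=2
    D->C: in-degree(C)=0, level(C)=2, enqueue
  process C: level=2
    C->A: in-degree(A)=0, level(A)=3, enqueue
  process A: level=3
All levels: A:3, B:0, C:2, D:1

Answer: A:3, B:0, C:2, D:1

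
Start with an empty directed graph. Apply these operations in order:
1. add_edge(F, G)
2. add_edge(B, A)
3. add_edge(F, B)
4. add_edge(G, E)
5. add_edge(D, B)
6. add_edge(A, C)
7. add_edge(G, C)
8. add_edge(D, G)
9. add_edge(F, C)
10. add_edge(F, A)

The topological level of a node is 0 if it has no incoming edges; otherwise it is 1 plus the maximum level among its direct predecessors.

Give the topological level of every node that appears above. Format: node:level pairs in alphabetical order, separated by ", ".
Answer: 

Answer: A:2, B:1, C:3, D:0, E:2, F:0, G:1

Derivation:
Op 1: add_edge(F, G). Edges now: 1
Op 2: add_edge(B, A). Edges now: 2
Op 3: add_edge(F, B). Edges now: 3
Op 4: add_edge(G, E). Edges now: 4
Op 5: add_edge(D, B). Edges now: 5
Op 6: add_edge(A, C). Edges now: 6
Op 7: add_edge(G, C). Edges now: 7
Op 8: add_edge(D, G). Edges now: 8
Op 9: add_edge(F, C). Edges now: 9
Op 10: add_edge(F, A). Edges now: 10
Compute levels (Kahn BFS):
  sources (in-degree 0): D, F
  process D: level=0
    D->B: in-degree(B)=1, level(B)>=1
    D->G: in-degree(G)=1, level(G)>=1
  process F: level=0
    F->A: in-degree(A)=1, level(A)>=1
    F->B: in-degree(B)=0, level(B)=1, enqueue
    F->C: in-degree(C)=2, level(C)>=1
    F->G: in-degree(G)=0, level(G)=1, enqueue
  process B: level=1
    B->A: in-degree(A)=0, level(A)=2, enqueue
  process G: level=1
    G->C: in-degree(C)=1, level(C)>=2
    G->E: in-degree(E)=0, level(E)=2, enqueue
  process A: level=2
    A->C: in-degree(C)=0, level(C)=3, enqueue
  process E: level=2
  process C: level=3
All levels: A:2, B:1, C:3, D:0, E:2, F:0, G:1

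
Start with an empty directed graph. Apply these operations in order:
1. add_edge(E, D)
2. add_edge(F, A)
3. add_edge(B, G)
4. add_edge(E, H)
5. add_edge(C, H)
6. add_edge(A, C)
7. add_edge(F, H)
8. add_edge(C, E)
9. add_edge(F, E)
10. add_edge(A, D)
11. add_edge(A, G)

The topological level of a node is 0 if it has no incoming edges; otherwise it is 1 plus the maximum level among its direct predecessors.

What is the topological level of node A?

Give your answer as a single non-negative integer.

Answer: 1

Derivation:
Op 1: add_edge(E, D). Edges now: 1
Op 2: add_edge(F, A). Edges now: 2
Op 3: add_edge(B, G). Edges now: 3
Op 4: add_edge(E, H). Edges now: 4
Op 5: add_edge(C, H). Edges now: 5
Op 6: add_edge(A, C). Edges now: 6
Op 7: add_edge(F, H). Edges now: 7
Op 8: add_edge(C, E). Edges now: 8
Op 9: add_edge(F, E). Edges now: 9
Op 10: add_edge(A, D). Edges now: 10
Op 11: add_edge(A, G). Edges now: 11
Compute levels (Kahn BFS):
  sources (in-degree 0): B, F
  process B: level=0
    B->G: in-degree(G)=1, level(G)>=1
  process F: level=0
    F->A: in-degree(A)=0, level(A)=1, enqueue
    F->E: in-degree(E)=1, level(E)>=1
    F->H: in-degree(H)=2, level(H)>=1
  process A: level=1
    A->C: in-degree(C)=0, level(C)=2, enqueue
    A->D: in-degree(D)=1, level(D)>=2
    A->G: in-degree(G)=0, level(G)=2, enqueue
  process C: level=2
    C->E: in-degree(E)=0, level(E)=3, enqueue
    C->H: in-degree(H)=1, level(H)>=3
  process G: level=2
  process E: level=3
    E->D: in-degree(D)=0, level(D)=4, enqueue
    E->H: in-degree(H)=0, level(H)=4, enqueue
  process D: level=4
  process H: level=4
All levels: A:1, B:0, C:2, D:4, E:3, F:0, G:2, H:4
level(A) = 1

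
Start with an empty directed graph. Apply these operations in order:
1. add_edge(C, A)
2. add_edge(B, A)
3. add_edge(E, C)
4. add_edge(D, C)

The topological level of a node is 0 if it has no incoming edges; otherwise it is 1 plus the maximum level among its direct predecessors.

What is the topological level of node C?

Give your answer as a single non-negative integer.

Answer: 1

Derivation:
Op 1: add_edge(C, A). Edges now: 1
Op 2: add_edge(B, A). Edges now: 2
Op 3: add_edge(E, C). Edges now: 3
Op 4: add_edge(D, C). Edges now: 4
Compute levels (Kahn BFS):
  sources (in-degree 0): B, D, E
  process B: level=0
    B->A: in-degree(A)=1, level(A)>=1
  process D: level=0
    D->C: in-degree(C)=1, level(C)>=1
  process E: level=0
    E->C: in-degree(C)=0, level(C)=1, enqueue
  process C: level=1
    C->A: in-degree(A)=0, level(A)=2, enqueue
  process A: level=2
All levels: A:2, B:0, C:1, D:0, E:0
level(C) = 1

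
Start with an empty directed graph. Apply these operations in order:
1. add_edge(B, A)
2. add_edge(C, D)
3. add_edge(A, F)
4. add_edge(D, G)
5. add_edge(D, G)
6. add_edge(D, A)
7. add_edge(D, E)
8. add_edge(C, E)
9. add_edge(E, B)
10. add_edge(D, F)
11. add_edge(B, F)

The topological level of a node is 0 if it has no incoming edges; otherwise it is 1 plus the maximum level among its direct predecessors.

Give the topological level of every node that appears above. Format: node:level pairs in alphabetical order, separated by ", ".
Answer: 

Op 1: add_edge(B, A). Edges now: 1
Op 2: add_edge(C, D). Edges now: 2
Op 3: add_edge(A, F). Edges now: 3
Op 4: add_edge(D, G). Edges now: 4
Op 5: add_edge(D, G) (duplicate, no change). Edges now: 4
Op 6: add_edge(D, A). Edges now: 5
Op 7: add_edge(D, E). Edges now: 6
Op 8: add_edge(C, E). Edges now: 7
Op 9: add_edge(E, B). Edges now: 8
Op 10: add_edge(D, F). Edges now: 9
Op 11: add_edge(B, F). Edges now: 10
Compute levels (Kahn BFS):
  sources (in-degree 0): C
  process C: level=0
    C->D: in-degree(D)=0, level(D)=1, enqueue
    C->E: in-degree(E)=1, level(E)>=1
  process D: level=1
    D->A: in-degree(A)=1, level(A)>=2
    D->E: in-degree(E)=0, level(E)=2, enqueue
    D->F: in-degree(F)=2, level(F)>=2
    D->G: in-degree(G)=0, level(G)=2, enqueue
  process E: level=2
    E->B: in-degree(B)=0, level(B)=3, enqueue
  process G: level=2
  process B: level=3
    B->A: in-degree(A)=0, level(A)=4, enqueue
    B->F: in-degree(F)=1, level(F)>=4
  process A: level=4
    A->F: in-degree(F)=0, level(F)=5, enqueue
  process F: level=5
All levels: A:4, B:3, C:0, D:1, E:2, F:5, G:2

Answer: A:4, B:3, C:0, D:1, E:2, F:5, G:2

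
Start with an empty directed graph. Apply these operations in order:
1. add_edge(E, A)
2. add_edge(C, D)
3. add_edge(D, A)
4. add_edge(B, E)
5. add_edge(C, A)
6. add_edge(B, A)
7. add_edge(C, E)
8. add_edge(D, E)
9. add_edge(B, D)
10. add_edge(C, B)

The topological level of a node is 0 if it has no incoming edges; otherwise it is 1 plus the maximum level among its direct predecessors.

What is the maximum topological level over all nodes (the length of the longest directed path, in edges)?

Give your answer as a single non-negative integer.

Answer: 4

Derivation:
Op 1: add_edge(E, A). Edges now: 1
Op 2: add_edge(C, D). Edges now: 2
Op 3: add_edge(D, A). Edges now: 3
Op 4: add_edge(B, E). Edges now: 4
Op 5: add_edge(C, A). Edges now: 5
Op 6: add_edge(B, A). Edges now: 6
Op 7: add_edge(C, E). Edges now: 7
Op 8: add_edge(D, E). Edges now: 8
Op 9: add_edge(B, D). Edges now: 9
Op 10: add_edge(C, B). Edges now: 10
Compute levels (Kahn BFS):
  sources (in-degree 0): C
  process C: level=0
    C->A: in-degree(A)=3, level(A)>=1
    C->B: in-degree(B)=0, level(B)=1, enqueue
    C->D: in-degree(D)=1, level(D)>=1
    C->E: in-degree(E)=2, level(E)>=1
  process B: level=1
    B->A: in-degree(A)=2, level(A)>=2
    B->D: in-degree(D)=0, level(D)=2, enqueue
    B->E: in-degree(E)=1, level(E)>=2
  process D: level=2
    D->A: in-degree(A)=1, level(A)>=3
    D->E: in-degree(E)=0, level(E)=3, enqueue
  process E: level=3
    E->A: in-degree(A)=0, level(A)=4, enqueue
  process A: level=4
All levels: A:4, B:1, C:0, D:2, E:3
max level = 4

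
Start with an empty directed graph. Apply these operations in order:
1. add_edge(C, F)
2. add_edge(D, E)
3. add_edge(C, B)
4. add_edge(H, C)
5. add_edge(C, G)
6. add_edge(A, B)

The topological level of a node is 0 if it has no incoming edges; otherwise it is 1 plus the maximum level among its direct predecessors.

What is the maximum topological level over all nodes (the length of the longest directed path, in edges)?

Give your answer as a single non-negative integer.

Answer: 2

Derivation:
Op 1: add_edge(C, F). Edges now: 1
Op 2: add_edge(D, E). Edges now: 2
Op 3: add_edge(C, B). Edges now: 3
Op 4: add_edge(H, C). Edges now: 4
Op 5: add_edge(C, G). Edges now: 5
Op 6: add_edge(A, B). Edges now: 6
Compute levels (Kahn BFS):
  sources (in-degree 0): A, D, H
  process A: level=0
    A->B: in-degree(B)=1, level(B)>=1
  process D: level=0
    D->E: in-degree(E)=0, level(E)=1, enqueue
  process H: level=0
    H->C: in-degree(C)=0, level(C)=1, enqueue
  process E: level=1
  process C: level=1
    C->B: in-degree(B)=0, level(B)=2, enqueue
    C->F: in-degree(F)=0, level(F)=2, enqueue
    C->G: in-degree(G)=0, level(G)=2, enqueue
  process B: level=2
  process F: level=2
  process G: level=2
All levels: A:0, B:2, C:1, D:0, E:1, F:2, G:2, H:0
max level = 2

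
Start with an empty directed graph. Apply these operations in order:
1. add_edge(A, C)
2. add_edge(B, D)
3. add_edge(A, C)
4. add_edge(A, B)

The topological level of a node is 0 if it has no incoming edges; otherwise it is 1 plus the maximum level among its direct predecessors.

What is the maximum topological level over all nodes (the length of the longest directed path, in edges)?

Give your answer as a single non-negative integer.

Answer: 2

Derivation:
Op 1: add_edge(A, C). Edges now: 1
Op 2: add_edge(B, D). Edges now: 2
Op 3: add_edge(A, C) (duplicate, no change). Edges now: 2
Op 4: add_edge(A, B). Edges now: 3
Compute levels (Kahn BFS):
  sources (in-degree 0): A
  process A: level=0
    A->B: in-degree(B)=0, level(B)=1, enqueue
    A->C: in-degree(C)=0, level(C)=1, enqueue
  process B: level=1
    B->D: in-degree(D)=0, level(D)=2, enqueue
  process C: level=1
  process D: level=2
All levels: A:0, B:1, C:1, D:2
max level = 2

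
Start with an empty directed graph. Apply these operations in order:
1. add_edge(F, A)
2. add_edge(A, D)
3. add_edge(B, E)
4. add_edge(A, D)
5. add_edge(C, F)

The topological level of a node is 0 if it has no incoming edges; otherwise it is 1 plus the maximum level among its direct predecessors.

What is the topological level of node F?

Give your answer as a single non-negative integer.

Op 1: add_edge(F, A). Edges now: 1
Op 2: add_edge(A, D). Edges now: 2
Op 3: add_edge(B, E). Edges now: 3
Op 4: add_edge(A, D) (duplicate, no change). Edges now: 3
Op 5: add_edge(C, F). Edges now: 4
Compute levels (Kahn BFS):
  sources (in-degree 0): B, C
  process B: level=0
    B->E: in-degree(E)=0, level(E)=1, enqueue
  process C: level=0
    C->F: in-degree(F)=0, level(F)=1, enqueue
  process E: level=1
  process F: level=1
    F->A: in-degree(A)=0, level(A)=2, enqueue
  process A: level=2
    A->D: in-degree(D)=0, level(D)=3, enqueue
  process D: level=3
All levels: A:2, B:0, C:0, D:3, E:1, F:1
level(F) = 1

Answer: 1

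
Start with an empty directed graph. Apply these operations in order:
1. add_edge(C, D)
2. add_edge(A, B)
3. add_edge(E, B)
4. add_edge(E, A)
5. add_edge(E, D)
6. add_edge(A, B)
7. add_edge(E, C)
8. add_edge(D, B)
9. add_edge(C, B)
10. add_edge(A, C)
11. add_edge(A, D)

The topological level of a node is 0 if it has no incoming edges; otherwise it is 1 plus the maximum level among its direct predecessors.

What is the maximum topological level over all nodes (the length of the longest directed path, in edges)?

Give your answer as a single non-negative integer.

Op 1: add_edge(C, D). Edges now: 1
Op 2: add_edge(A, B). Edges now: 2
Op 3: add_edge(E, B). Edges now: 3
Op 4: add_edge(E, A). Edges now: 4
Op 5: add_edge(E, D). Edges now: 5
Op 6: add_edge(A, B) (duplicate, no change). Edges now: 5
Op 7: add_edge(E, C). Edges now: 6
Op 8: add_edge(D, B). Edges now: 7
Op 9: add_edge(C, B). Edges now: 8
Op 10: add_edge(A, C). Edges now: 9
Op 11: add_edge(A, D). Edges now: 10
Compute levels (Kahn BFS):
  sources (in-degree 0): E
  process E: level=0
    E->A: in-degree(A)=0, level(A)=1, enqueue
    E->B: in-degree(B)=3, level(B)>=1
    E->C: in-degree(C)=1, level(C)>=1
    E->D: in-degree(D)=2, level(D)>=1
  process A: level=1
    A->B: in-degree(B)=2, level(B)>=2
    A->C: in-degree(C)=0, level(C)=2, enqueue
    A->D: in-degree(D)=1, level(D)>=2
  process C: level=2
    C->B: in-degree(B)=1, level(B)>=3
    C->D: in-degree(D)=0, level(D)=3, enqueue
  process D: level=3
    D->B: in-degree(B)=0, level(B)=4, enqueue
  process B: level=4
All levels: A:1, B:4, C:2, D:3, E:0
max level = 4

Answer: 4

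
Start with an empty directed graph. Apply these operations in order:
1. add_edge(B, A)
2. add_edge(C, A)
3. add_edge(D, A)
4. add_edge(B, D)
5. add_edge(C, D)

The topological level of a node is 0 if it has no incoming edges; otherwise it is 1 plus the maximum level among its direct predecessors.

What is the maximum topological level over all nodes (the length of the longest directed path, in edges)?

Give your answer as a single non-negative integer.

Op 1: add_edge(B, A). Edges now: 1
Op 2: add_edge(C, A). Edges now: 2
Op 3: add_edge(D, A). Edges now: 3
Op 4: add_edge(B, D). Edges now: 4
Op 5: add_edge(C, D). Edges now: 5
Compute levels (Kahn BFS):
  sources (in-degree 0): B, C
  process B: level=0
    B->A: in-degree(A)=2, level(A)>=1
    B->D: in-degree(D)=1, level(D)>=1
  process C: level=0
    C->A: in-degree(A)=1, level(A)>=1
    C->D: in-degree(D)=0, level(D)=1, enqueue
  process D: level=1
    D->A: in-degree(A)=0, level(A)=2, enqueue
  process A: level=2
All levels: A:2, B:0, C:0, D:1
max level = 2

Answer: 2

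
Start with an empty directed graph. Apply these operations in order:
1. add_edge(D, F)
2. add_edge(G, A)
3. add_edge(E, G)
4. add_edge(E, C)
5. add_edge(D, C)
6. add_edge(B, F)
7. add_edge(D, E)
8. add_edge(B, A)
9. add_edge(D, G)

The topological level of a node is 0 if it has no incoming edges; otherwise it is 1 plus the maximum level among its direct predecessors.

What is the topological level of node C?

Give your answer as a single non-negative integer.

Answer: 2

Derivation:
Op 1: add_edge(D, F). Edges now: 1
Op 2: add_edge(G, A). Edges now: 2
Op 3: add_edge(E, G). Edges now: 3
Op 4: add_edge(E, C). Edges now: 4
Op 5: add_edge(D, C). Edges now: 5
Op 6: add_edge(B, F). Edges now: 6
Op 7: add_edge(D, E). Edges now: 7
Op 8: add_edge(B, A). Edges now: 8
Op 9: add_edge(D, G). Edges now: 9
Compute levels (Kahn BFS):
  sources (in-degree 0): B, D
  process B: level=0
    B->A: in-degree(A)=1, level(A)>=1
    B->F: in-degree(F)=1, level(F)>=1
  process D: level=0
    D->C: in-degree(C)=1, level(C)>=1
    D->E: in-degree(E)=0, level(E)=1, enqueue
    D->F: in-degree(F)=0, level(F)=1, enqueue
    D->G: in-degree(G)=1, level(G)>=1
  process E: level=1
    E->C: in-degree(C)=0, level(C)=2, enqueue
    E->G: in-degree(G)=0, level(G)=2, enqueue
  process F: level=1
  process C: level=2
  process G: level=2
    G->A: in-degree(A)=0, level(A)=3, enqueue
  process A: level=3
All levels: A:3, B:0, C:2, D:0, E:1, F:1, G:2
level(C) = 2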